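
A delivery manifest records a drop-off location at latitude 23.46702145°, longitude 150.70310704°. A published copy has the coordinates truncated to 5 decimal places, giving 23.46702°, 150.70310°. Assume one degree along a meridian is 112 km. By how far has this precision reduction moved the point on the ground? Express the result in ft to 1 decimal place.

Δlat = 23.46702145 − 23.46702 = +0.00000145°; Δlon = 150.70310704 − 150.70310 = +0.00000704°.
North–south shift: 0.00000145 × 112000 = 0.1624 m.
E–W at 23.467°: 0.00000704° × 112000 × cos 23.467° = 0.00000704 × 112000 × 0.9173 ≈ 0.723264 m.
Hypotenuse of the two orthogonal shifts: √(0.1624² + 0.723264²) = 0.741273 m.
Converting: 0.741273 m × 3.2808 ft/m ≈ 2.432 ft.

2.4 ft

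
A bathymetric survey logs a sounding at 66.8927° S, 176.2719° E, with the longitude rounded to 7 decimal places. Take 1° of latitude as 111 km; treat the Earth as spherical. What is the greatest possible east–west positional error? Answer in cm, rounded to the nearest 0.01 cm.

Rounding to 7 decimal places leaves the longitude within ±5e-08° of the true value.
At latitude 66.8927° a degree of longitude spans 111000 m × cos 66.8927° = 111000 × 0.3925 ≈ 43562.4 m.
East–west error: 5e-08° × 43562.4 m/° ≈ 0.00217812 m.
That is 0.00217812 m = 0.21781 cm.

0.22 cm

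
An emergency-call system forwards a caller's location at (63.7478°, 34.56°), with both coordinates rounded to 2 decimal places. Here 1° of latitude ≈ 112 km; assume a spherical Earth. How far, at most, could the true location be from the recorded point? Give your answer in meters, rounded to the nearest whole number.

Rounding to 2 decimal places leaves each coordinate within ±0.005° of the true value.
North–south component: 0.005° × 112000 = 560 m.
E–W at 63.7478°: 0.005° × 112000 × cos 63.7478° = 0.005 × 112000 × 0.4423 ≈ 247.701 m.
The two errors are perpendicular, so the maximum displacement is √(560² + 247.701²) ≈ 612.336 m.

612 meters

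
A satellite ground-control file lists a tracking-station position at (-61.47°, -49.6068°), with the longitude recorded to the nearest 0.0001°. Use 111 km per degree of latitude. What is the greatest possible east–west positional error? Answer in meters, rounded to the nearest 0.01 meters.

2.65 meters

Rounding to 4 decimal places leaves the longitude within ±5e-05° of the true value.
One degree of longitude at 61.47° is 111000 × cos 61.47° ≈ 111000 × 0.4776 = 53015.7 m.
East–west error: 5e-05° × 53015.7 m/° ≈ 2.65078 m.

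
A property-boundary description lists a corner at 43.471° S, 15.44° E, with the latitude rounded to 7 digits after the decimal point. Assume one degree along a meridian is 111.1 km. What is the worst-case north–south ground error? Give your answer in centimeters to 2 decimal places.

0.56 centimeters

Rounding to 7 decimal places leaves the latitude within ±5e-08° of the true value.
Along the meridian that is 5e-08° × 111100 m/° = 0.005555 m.
That is 0.005555 m = 0.5555 cm.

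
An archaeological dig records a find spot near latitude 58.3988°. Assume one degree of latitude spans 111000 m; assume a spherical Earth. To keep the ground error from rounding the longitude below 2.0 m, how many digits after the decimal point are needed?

5

At 58.3988° one degree of longitude covers 111000 × cos 58.3988° ≈ 111000 × 0.5240 ≈ 58164.4 m.
Rounding to N decimal places gives at most 0.5 × 10⁻ᴺ degrees of error, i.e. 0.5 × 10⁻ᴺ × 58164.4 m.
Need 0.5 × 58164.4 × 10⁻ᴺ ≤ 2.0 → 10⁻ᴺ ≤ 6.877e-05, so N ≥ 4.16.
N = 4 would give 2.91 m (too coarse); N = 5 gives 0.291 m ≤ 2.0 m.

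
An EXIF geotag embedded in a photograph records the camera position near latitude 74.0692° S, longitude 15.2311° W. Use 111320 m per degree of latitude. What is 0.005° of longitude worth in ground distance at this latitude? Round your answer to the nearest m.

153 m

At 74.0692° a degree of longitude is 111320 × cos 74.0692° ≈ 30554.7 m, so 0.005° corresponds to 152.773 m.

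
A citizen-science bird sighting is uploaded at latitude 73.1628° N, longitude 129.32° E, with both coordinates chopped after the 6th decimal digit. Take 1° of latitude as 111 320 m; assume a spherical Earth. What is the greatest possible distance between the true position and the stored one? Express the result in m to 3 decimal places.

0.116 m

Truncating at 6 decimal places can drop up to a full unit in the last place, so each coordinate may be off by as much as 1e-06°.
Latitude error → 1e-06 × 111320 = 0.11132 m along the meridian.
E–W at 73.1628°: 1e-06° × 111320 × cos 73.1628° = 1e-06 × 111320 × 0.2897 ≈ 0.0322442 m.
Combining orthogonally: (0.11132² + 0.0322442²)^½ ≈ 0.115896 m.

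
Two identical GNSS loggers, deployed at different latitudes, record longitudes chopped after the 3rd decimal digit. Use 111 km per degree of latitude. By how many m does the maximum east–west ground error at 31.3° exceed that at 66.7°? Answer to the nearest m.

Truncating at 3 decimal places can drop up to a full unit in the last place, so the longitude may be off by as much as 0.001°.
Error at 31.3° = 0.001° × 111000 × cos 31.3° ≈ 111 × 0.8545 = 94.845 m.
At 66.7°: 0.001° × 111000 × cos 66.7° = 0.001 × 111000 × 0.3955 ≈ 43.906 m.
Difference: 94.845 − 43.906 = 50.939 m.

51 m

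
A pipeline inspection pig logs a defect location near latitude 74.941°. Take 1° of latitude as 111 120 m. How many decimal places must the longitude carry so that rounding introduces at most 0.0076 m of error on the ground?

7

At 74.941° one degree of longitude covers 111120 × cos 74.941° ≈ 111120 × 0.2598 ≈ 28870.5 m.
N decimal places → at most half a unit in the last place, 0.5 × 10⁻ᴺ° = 28870.5/2 × 10⁻ᴺ m.
Setting 14435.2 × 10⁻ᴺ ≤ 0.0076 gives 10ᴺ ≥ 1.899e+06, i.e. N ≥ 6.28.
So 7 decimal places suffice (0.00144 m); 6 would allow up to 0.0144 m.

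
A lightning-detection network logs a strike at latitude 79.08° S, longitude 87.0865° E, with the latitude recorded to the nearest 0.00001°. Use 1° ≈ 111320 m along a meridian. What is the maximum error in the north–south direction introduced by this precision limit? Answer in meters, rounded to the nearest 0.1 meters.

0.6 meters

Rounding to 5 decimal places leaves the latitude within ±5e-06° of the true value.
North–south distance: 5e-06° × 111320 m/° = 0.5566 m.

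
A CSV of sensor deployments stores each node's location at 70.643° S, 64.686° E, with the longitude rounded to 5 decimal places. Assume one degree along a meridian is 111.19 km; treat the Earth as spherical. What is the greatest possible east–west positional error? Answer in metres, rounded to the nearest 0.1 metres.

Rounding to 5 decimal places leaves the longitude within ±5e-06° of the true value.
At latitude 70.643° a degree of longitude spans 111190 m × cos 70.643° = 111190 × 0.3315 ≈ 36854.3 m.
Maximum E–W displacement: 5e-06 × 36854.3 = 0.184271 m.

0.2 metres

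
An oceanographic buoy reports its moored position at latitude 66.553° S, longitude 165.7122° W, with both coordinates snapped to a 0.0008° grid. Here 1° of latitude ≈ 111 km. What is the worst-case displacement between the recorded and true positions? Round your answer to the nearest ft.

With a 0.0008° grid the true value lies within half a step, ±0.0008°/2 = ±0.0004°, of the stored one.
Latitude error → 0.0004 × 111000 = 44.4 m along the meridian.
East–west component at 66.553°: 0.0004° × 111000 × cos 66.553° ≈ 0.0004 × 44167 ≈ 17.6668 m.
Combining orthogonally: (44.4² + 17.6668²)^½ ≈ 47.7857 m.
Converting: 47.7857 m × 3.2808 ft/m ≈ 156.78 ft.

157 ft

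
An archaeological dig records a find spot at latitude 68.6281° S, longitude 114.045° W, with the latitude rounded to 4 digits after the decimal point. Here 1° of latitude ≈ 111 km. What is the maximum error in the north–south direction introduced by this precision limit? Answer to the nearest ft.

18 ft

Rounding to 4 decimal places leaves the latitude within ±5e-05° of the true value.
Along the meridian that is 5e-05° × 111000 m/° = 5.55 m.
In feet: 5.55 m ÷ 0.3048 ≈ 18.209 ft.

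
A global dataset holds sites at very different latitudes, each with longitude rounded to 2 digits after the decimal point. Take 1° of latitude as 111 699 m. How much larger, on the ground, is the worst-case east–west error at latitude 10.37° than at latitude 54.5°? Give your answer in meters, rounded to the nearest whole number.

Rounding to 2 decimal places leaves the longitude within ±0.005° of the true value.
Error at 10.37° = 0.005° × 111699 × cos 10.37° ≈ 558.5 × 0.9837 = 549.37 m.
Error at 54.5° = 0.005° × 111699 × cos 54.5° ≈ 558.5 × 0.5807 = 324.32 m.
Difference: 549.37 − 324.32 = 225.05 m.

225 meters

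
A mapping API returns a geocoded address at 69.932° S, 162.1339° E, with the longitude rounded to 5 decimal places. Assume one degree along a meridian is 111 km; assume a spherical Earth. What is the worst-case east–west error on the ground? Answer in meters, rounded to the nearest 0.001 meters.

Rounding to 5 decimal places leaves the longitude within ±5e-06° of the true value.
One degree of longitude at 69.932° is 111000 × cos 69.932° ≈ 111000 × 0.3431 = 38088 m.
So at most 5e-06° × 38088 ≈ 0.19044 m east–west.

0.190 meters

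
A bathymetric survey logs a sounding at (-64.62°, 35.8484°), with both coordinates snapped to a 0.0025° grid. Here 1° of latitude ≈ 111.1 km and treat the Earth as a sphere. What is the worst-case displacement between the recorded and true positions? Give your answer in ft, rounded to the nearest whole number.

With a 0.0025° grid the true value lies within half a step, ±0.0025°/2 = ±0.00125°, of the stored one.
N–S: 0.00125° × 111100 m/° = 138.875 m.
E–W at 64.62°: 0.00125° × 111100 × cos 64.62° = 0.00125 × 111100 × 0.4286 ≈ 59.5246 m.
Combining orthogonally: (138.875² + 59.5246²)^½ ≈ 151.094 m.
In feet: 151.094 m ÷ 0.3048 ≈ 495.72 ft.

496 ft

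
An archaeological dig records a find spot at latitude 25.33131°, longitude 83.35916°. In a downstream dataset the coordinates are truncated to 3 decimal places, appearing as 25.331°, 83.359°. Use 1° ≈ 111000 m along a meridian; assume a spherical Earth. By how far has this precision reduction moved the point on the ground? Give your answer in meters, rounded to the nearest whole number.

The latitude changed by +0.00031° and the longitude by +0.00016°.
North–south shift: 0.00031 × 111000 = 34.41 m.
East–west at this latitude: 0.00016° × 111000 × cos 25.331° ≈ 0.00016 × 100327 = 16.0524 m.
Distance: √(34.41² + 16.0524²) ≈ 37.9701 m.

38 meters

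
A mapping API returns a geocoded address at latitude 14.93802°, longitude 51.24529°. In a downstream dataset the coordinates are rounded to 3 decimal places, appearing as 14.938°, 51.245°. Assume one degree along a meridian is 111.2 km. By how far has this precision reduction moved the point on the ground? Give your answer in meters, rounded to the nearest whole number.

31 meters

The latitude changed by +0.00002° and the longitude by +0.00029°.
North–south shift: 0.00002 × 111200 = 2.224 m.
E–W at 14.938°: 0.00029° × 111200 × cos 14.938° = 0.00029 × 111200 × 0.9662 ≈ 31.1582 m.
Hypotenuse of the two orthogonal shifts: √(2.224² + 31.1582²) = 31.2375 m.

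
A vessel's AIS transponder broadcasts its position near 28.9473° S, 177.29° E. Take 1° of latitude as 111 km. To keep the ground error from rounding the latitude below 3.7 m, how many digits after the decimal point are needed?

5 decimal places

One degree of latitude covers 111000 m.
With N decimal places the half-ulp bound is 0.5·10⁻ᴺ°, or 0.5·10⁻ᴺ × 111000 m on the ground.
Setting 55500 × 10⁻ᴺ ≤ 3.7 gives 10ᴺ ≥ 1.5e+04, i.e. N ≥ 4.18.
N = 4 would give 5.55 m (too coarse); N = 5 gives 0.555 m ≤ 3.7 m.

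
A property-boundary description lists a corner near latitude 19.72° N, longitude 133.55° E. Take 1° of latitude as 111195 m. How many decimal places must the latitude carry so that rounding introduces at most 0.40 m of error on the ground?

One degree of latitude covers 111195 m.
With N decimal places the half-ulp bound is 0.5·10⁻ᴺ°, or 0.5·10⁻ᴺ × 111195 m on the ground.
Need 0.5 × 111195 × 10⁻ᴺ ≤ 0.40 → 10⁻ᴺ ≤ 7.195e-06, so N ≥ 5.14.
So 6 decimal places suffice (0.0556 m); 5 would allow up to 0.556 m.

6 decimal places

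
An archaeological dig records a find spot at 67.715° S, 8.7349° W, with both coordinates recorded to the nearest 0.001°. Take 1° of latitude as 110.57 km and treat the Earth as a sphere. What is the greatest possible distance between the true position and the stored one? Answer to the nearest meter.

Rounding to 3 decimal places leaves each coordinate within ±0.0005° of the true value.
Latitude error → 0.0005 × 110570 = 55.285 m along the meridian.
East–west component at 67.715°: 0.0005° × 110570 × cos 67.715° ≈ 0.0005 × 41929.7 ≈ 20.9648 m.
The two errors are perpendicular, so the maximum displacement is √(55.285² + 20.9648²) ≈ 59.1266 m.

59 meters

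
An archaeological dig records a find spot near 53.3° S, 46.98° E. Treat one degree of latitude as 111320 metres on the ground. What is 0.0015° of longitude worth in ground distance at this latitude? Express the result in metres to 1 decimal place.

99.8 metres

At 53.3° a degree of longitude is 111320 × cos 53.3° ≈ 66527.6 m, so 0.0015° corresponds to 99.7914 m.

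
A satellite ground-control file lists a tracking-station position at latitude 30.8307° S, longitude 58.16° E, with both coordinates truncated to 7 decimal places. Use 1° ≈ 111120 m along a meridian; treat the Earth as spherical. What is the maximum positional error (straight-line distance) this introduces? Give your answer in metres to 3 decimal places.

Truncating at 7 decimal places can drop up to a full unit in the last place, so each coordinate may be off by as much as 1e-07°.
Latitude error → 1e-07 × 111120 = 0.011112 m along the meridian.
Longitude error → 1e-07 × 111120 × cos 30.8307° = 1e-07 × 111120 × 0.8587 ≈ 0.00954171 m.
Combining orthogonally: (0.011112² + 0.00954171²)^½ ≈ 0.0146465 m.

0.015 metres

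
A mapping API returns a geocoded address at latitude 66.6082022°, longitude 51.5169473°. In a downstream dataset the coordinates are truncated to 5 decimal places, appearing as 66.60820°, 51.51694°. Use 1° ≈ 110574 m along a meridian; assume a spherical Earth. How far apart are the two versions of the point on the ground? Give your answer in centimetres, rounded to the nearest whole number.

40 centimetres

The latitude changed by +0.0000022° and the longitude by +0.0000073°.
N–S: 0.0000022° × 110574 m/° = 0.243263 m.
East–west at this latitude: 0.0000073° × 110574 × cos 66.6082° ≈ 0.0000073 × 43899.7 = 0.320468 m.
Hypotenuse of the two orthogonal shifts: √(0.243263² + 0.320468²) = 0.402339 m.
That is 0.402339 m = 40.234 cm.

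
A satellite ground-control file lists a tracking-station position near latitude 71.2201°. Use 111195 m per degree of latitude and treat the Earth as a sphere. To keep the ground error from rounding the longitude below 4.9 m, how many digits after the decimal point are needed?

4 decimal places

At 71.2201° one degree of longitude covers 111195 × cos 71.2201° ≈ 111195 × 0.3219 ≈ 35797.4 m.
Rounding to N decimal places gives at most 0.5 × 10⁻ᴺ degrees of error, i.e. 0.5 × 10⁻ᴺ × 35797.4 m.
Setting 17898.7 × 10⁻ᴺ ≤ 4.9 gives 10ᴺ ≥ 3653, i.e. N ≥ 3.56.
N = 3 would give 17.9 m (too coarse); N = 4 gives 1.79 m ≤ 4.9 m.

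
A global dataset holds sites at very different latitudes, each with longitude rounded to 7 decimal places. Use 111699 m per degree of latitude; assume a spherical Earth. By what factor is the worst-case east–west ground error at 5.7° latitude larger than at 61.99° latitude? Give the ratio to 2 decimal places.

Rounding to 7 decimal places leaves the longitude within ±5e-08° of the true value.
At 5.7°: 5e-08° × 111699 × cos 5.7° = 5e-08 × 111699 × 0.9951 ≈ 0.0055573 m.
Error at 61.99° = 5e-08° × 111699 × cos 61.99° ≈ 0.0055849 × 0.4696 = 0.0026228 m.
Ratio: 0.0055573 / 0.0026228 = cos 5.7° / cos 61.99° ≈ 2.1188.

2.12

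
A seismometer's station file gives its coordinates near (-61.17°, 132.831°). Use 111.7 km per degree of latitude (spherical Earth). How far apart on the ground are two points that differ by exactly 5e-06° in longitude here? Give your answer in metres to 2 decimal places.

One degree of longitude here spans 111700 × cos 61.17° = 111700 × 0.4822 ≈ 53863.1 m; 5e-06° of that is 0.269316 m.

0.27 metres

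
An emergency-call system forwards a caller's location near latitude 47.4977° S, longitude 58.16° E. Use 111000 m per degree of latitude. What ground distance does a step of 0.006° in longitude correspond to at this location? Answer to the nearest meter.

450 meters

One degree of longitude here spans 111000 × cos 47.4977° = 111000 × 0.6756 ≈ 74993.8 m; 0.006° of that is 449.963 m.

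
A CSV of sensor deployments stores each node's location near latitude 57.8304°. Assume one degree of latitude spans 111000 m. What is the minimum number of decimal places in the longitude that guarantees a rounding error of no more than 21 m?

At 57.8304° one degree of longitude covers 111000 × cos 57.8304° ≈ 111000 × 0.5324 ≈ 59099.4 m.
Rounding to N decimal places gives at most 0.5 × 10⁻ᴺ degrees of error, i.e. 0.5 × 10⁻ᴺ × 59099.4 m.
Need 0.5 × 59099.4 × 10⁻ᴺ ≤ 21 → 10⁻ᴺ ≤ 7.107e-04, so N ≥ 3.15.
N = 3 would give 29.5 m (too coarse); N = 4 gives 2.95 m ≤ 21 m.

4 decimal places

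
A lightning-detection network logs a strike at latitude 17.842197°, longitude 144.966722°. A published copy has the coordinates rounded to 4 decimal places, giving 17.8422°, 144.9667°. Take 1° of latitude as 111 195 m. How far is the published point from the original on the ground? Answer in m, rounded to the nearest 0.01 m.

2.35 m

Δlat = 17.842197 − 17.8422 = -0.000003°; Δlon = 144.966722 − 144.9667 = +0.000022°.
North–south shift: -0.000003 × 111195 = -0.333585 m.
E–W at 17.8422°: 0.000022° × 111195 × cos 17.8422° = 0.000022 × 111195 × 0.9519 ≈ 2.32863 m.
Hypotenuse of the two orthogonal shifts: √(0.333585² + 2.32863²) = 2.35241 m.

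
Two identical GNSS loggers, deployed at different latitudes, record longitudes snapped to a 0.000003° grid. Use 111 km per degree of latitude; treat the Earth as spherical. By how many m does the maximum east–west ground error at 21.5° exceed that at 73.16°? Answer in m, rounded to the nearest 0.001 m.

0.107 m

With a 0.000003° grid the true value lies within half a step, ±0.000003°/2 = ±1.5e-06°, of the stored one.
Error at 21.5° = 1.5e-06° × 111000 × cos 21.5° ≈ 0.1665 × 0.9304 = 0.15491 m.
At 73.16°: 1.5e-06° × 111000 × cos 73.16° = 1.5e-06 × 111000 × 0.2897 ≈ 0.048235 m.
So the lower-latitude error exceeds the higher by 0.15491 − 0.048235 = 0.10668 m.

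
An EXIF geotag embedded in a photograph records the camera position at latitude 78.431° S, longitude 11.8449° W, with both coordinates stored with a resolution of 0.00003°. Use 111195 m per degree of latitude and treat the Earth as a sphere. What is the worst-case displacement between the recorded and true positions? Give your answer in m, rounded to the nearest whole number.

2 m

With a 0.00003° grid the true value lies within half a step, ±0.00003°/2 = ±1.5e-05°, of the stored one.
North–south component: 1.5e-05° × 111195 = 1.66793 m.
East–west component at 78.431°: 1.5e-05° × 111195 × cos 78.431° ≈ 1.5e-05 × 22299.9 ≈ 0.334499 m.
Combining orthogonally: (1.66793² + 0.334499²)^½ ≈ 1.70114 m.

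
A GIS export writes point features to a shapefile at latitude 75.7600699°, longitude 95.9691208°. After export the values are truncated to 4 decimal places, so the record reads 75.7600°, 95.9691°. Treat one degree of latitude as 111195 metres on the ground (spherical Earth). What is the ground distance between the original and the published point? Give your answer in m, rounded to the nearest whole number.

Δlat = 75.7600699 − 75.7600 = +0.0000699°; Δlon = 95.9691208 − 95.9691 = +0.0000208°.
N–S: 0.0000699° × 111195 m/° = 7.77253 m.
East–west at this latitude: 0.0000208° × 111195 × cos 75.76° ≈ 0.0000208 × 27352.2 = 0.568926 m.
Hypotenuse of the two orthogonal shifts: √(7.77253² + 0.568926²) = 7.79332 m.

8 m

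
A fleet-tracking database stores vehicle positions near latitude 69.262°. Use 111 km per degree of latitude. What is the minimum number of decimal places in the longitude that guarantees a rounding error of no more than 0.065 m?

6 decimal places

At 69.262° one degree of longitude covers 111000 × cos 69.262° ≈ 111000 × 0.3541 ≈ 39304.6 m.
Rounding to N decimal places gives at most 0.5 × 10⁻ᴺ degrees of error, i.e. 0.5 × 10⁻ᴺ × 39304.6 m.
Setting 19652.3 × 10⁻ᴺ ≤ 0.065 gives 10ᴺ ≥ 3.023e+05, i.e. N ≥ 5.48.
N = 5 would give 0.197 m (too coarse); N = 6 gives 0.0197 m ≤ 0.065 m.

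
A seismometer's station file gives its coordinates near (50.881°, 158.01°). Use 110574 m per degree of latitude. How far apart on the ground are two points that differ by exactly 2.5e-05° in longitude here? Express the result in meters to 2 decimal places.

2.5e-05° of longitude at 50.881° is 2.5e-05 × 110574 × cos 50.881° ≈ 2.5e-05 × 69764.8 = 1.74412 m.

1.74 meters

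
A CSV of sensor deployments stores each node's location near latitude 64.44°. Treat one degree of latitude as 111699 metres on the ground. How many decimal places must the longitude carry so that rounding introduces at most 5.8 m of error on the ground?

At 64.44° one degree of longitude covers 111699 × cos 64.44° ≈ 111699 × 0.4315 ≈ 48193.2 m.
N decimal places → at most half a unit in the last place, 0.5 × 10⁻ᴺ° = 48193.2/2 × 10⁻ᴺ m.
Setting 24096.6 × 10⁻ᴺ ≤ 5.8 gives 10ᴺ ≥ 4155, i.e. N ≥ 3.62.
So 4 decimal places suffice (2.41 m); 3 would allow up to 24.1 m.

4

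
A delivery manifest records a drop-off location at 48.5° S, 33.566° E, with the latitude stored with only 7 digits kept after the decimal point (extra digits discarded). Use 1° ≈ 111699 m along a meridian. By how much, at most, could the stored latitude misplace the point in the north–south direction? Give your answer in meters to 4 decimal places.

Truncating at 7 decimal places can drop up to a full unit in the last place, so the latitude may be off by as much as 1e-07°.
North–south distance: 1e-07° × 111699 m/° = 0.0111699 m.

0.0112 meters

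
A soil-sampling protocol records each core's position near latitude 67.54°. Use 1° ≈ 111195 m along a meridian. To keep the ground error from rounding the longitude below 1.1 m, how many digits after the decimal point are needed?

At 67.54° one degree of longitude covers 111195 × cos 67.54° ≈ 111195 × 0.3820 ≈ 42480.8 m.
N decimal places → at most half a unit in the last place, 0.5 × 10⁻ᴺ° = 42480.8/2 × 10⁻ᴺ m.
Setting 21240.4 × 10⁻ᴺ ≤ 1.1 gives 10ᴺ ≥ 1.931e+04, i.e. N ≥ 4.29.
At 4 places the error can reach 2.12 m, but 5 places keeps it to 0.212 m.

5 decimal places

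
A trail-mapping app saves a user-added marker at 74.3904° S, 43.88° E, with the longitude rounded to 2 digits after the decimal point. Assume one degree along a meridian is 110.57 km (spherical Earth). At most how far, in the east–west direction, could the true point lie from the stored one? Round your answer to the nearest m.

Rounding to 2 decimal places leaves the longitude within ±0.005° of the true value.
At latitude 74.3904° a degree of longitude spans 110570 m × cos 74.3904° = 110570 × 0.2691 ≈ 29752.3 m.
Maximum E–W displacement: 0.005 × 29752.3 = 148.762 m.

149 m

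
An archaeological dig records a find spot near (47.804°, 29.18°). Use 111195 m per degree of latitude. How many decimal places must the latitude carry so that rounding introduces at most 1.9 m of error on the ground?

5 decimal places

One degree of latitude covers 111195 m.
N decimal places → at most half a unit in the last place, 0.5 × 10⁻ᴺ° = 111195/2 × 10⁻ᴺ m.
Need 0.5 × 111195 × 10⁻ᴺ ≤ 1.9 → 10⁻ᴺ ≤ 3.417e-05, so N ≥ 4.47.
N = 4 would give 5.56 m (too coarse); N = 5 gives 0.556 m ≤ 1.9 m.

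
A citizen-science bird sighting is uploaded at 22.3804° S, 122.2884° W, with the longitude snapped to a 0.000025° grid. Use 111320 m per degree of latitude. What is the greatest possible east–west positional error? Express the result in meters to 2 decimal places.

With a 0.000025° grid the true value lies within half a step, ±0.000025°/2 = ±1.25e-05°, of the stored one.
Parallels shrink by cos φ, so at 22.3804° a degree of longitude is 111320 × 0.9247 ≈ 102935 m.
So at most 1.25e-05° × 102935 ≈ 1.28669 m east–west.

1.29 meters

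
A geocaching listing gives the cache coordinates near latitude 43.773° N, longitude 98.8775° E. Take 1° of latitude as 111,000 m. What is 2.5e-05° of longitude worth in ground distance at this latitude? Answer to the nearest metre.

At 43.773° a degree of longitude is 111000 × cos 43.773° ≈ 80151.6 m, so 2.5e-05° corresponds to 2.00379 m.

2 metres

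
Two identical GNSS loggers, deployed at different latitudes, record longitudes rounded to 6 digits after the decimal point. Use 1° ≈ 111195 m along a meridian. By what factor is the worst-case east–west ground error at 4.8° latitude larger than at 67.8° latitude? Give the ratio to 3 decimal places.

2.637

Rounding to 6 decimal places leaves the longitude within ±5e-07° of the true value.
Error at 4.8° = 5e-07° × 111195 × cos 4.8° ≈ 0.055597 × 0.9965 = 0.055403 m.
Error at 67.8° = 5e-07° × 111195 × cos 67.8° ≈ 0.055597 × 0.3778 = 0.021007 m.
The ratio reduces to cos 4.8° / cos 67.8° = 0.9965/0.3778 ≈ 2.6373.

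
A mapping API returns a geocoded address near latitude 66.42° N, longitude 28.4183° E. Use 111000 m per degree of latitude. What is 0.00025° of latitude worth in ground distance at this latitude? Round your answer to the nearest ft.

0.00025° × 111000 m/° = 27.75 m.
Converting: 27.75 m × 3.2808 ft/m ≈ 91.043 ft.

91 ft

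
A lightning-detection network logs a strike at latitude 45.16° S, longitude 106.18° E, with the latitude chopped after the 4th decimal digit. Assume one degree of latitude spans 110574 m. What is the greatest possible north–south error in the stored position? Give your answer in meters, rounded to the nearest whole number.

Truncating at 4 decimal places can drop up to a full unit in the last place, so the latitude may be off by as much as 0.0001°.
Along the meridian that is 0.0001° × 110574 m/° = 11.0574 m.

11 meters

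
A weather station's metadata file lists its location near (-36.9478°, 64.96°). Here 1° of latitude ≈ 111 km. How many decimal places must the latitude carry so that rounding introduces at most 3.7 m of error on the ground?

One degree of latitude covers 111000 m.
With N decimal places the half-ulp bound is 0.5·10⁻ᴺ°, or 0.5·10⁻ᴺ × 111000 m on the ground.
Setting 55500 × 10⁻ᴺ ≤ 3.7 gives 10ᴺ ≥ 1.5e+04, i.e. N ≥ 4.18.
So 5 decimal places suffice (0.555 m); 4 would allow up to 5.55 m.

5 decimal places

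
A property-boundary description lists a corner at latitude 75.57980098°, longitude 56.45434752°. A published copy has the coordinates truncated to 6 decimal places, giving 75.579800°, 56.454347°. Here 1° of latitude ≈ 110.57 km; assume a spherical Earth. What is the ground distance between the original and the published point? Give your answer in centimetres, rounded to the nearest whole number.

Δlat = 75.57980098 − 75.579800 = +0.00000098°; Δlon = 56.45434752 − 56.454347 = +0.00000052°.
North–south shift: 0.00000098 × 110570 = 0.108359 m.
East–west at this latitude: 0.00000052° × 110570 × cos 75.5798° ≈ 0.00000052 × 27535.4 = 0.0143184 m.
Hypotenuse of the two orthogonal shifts: √(0.108359² + 0.0143184²) = 0.109301 m.
That is 0.109301 m = 10.93 cm.

11 centimetres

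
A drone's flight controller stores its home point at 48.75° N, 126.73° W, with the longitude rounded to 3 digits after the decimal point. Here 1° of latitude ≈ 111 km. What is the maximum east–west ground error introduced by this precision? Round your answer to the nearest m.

Rounding to 3 decimal places leaves the longitude within ±0.0005° of the true value.
Parallels shrink by cos φ, so at 48.75° a degree of longitude is 111000 × 0.6593 ≈ 73187.4 m.
East–west error: 0.0005° × 73187.4 m/° ≈ 36.5937 m.

37 m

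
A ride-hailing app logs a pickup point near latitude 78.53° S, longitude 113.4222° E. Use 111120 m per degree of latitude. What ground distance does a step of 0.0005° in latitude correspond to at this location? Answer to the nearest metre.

56 metres

0.0005° × 111120 m/° = 55.56 m.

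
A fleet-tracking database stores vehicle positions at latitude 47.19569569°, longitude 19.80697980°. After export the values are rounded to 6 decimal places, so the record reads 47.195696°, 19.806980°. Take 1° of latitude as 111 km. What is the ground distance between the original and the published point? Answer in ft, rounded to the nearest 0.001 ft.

0.123 ft

Δlat = 47.19569569 − 47.195696 = -0.00000031°; Δlon = 19.80697980 − 19.806980 = -0.00000020°.
North–south shift: -0.00000031 × 111000 = -0.03441 m.
East–west at this latitude: -0.00000020° × 111000 × cos 47.1957° ≈ -0.00000020 × 75424.1 = -0.0150848 m.
Combined displacement = (0.03441² + 0.0150848²)^½ ≈ 0.0375713 m.
Converting: 0.0375713 m × 3.2808 ft/m ≈ 0.12327 ft.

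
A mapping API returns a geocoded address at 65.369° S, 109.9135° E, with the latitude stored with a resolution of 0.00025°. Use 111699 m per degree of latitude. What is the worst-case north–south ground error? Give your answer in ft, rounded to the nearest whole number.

With a 0.00025° grid the true value lies within half a step, ±0.00025°/2 = ±0.000125°, of the stored one.
So the N–S error is at most 0.000125 × 111699 = 13.9624 m.
Converting: 13.9624 m × 3.2808 ft/m ≈ 45.808 ft.

46 ft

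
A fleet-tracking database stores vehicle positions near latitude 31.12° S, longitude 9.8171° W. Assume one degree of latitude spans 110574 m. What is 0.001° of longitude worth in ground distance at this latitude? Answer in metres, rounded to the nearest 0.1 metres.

At 31.12° a degree of longitude is 110574 × cos 31.12° ≈ 94660.9 m, so 0.001° corresponds to 94.6609 m.

94.7 metres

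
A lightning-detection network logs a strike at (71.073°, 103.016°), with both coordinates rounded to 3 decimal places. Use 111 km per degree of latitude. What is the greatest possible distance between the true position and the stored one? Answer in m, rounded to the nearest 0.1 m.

58.3 m

Rounding to 3 decimal places leaves each coordinate within ±0.0005° of the true value.
N–S: 0.0005° × 111000 m/° = 55.5 m.
East–west component at 71.073°: 0.0005° × 111000 × cos 71.073° ≈ 0.0005 × 36004.3 ≈ 18.0022 m.
Combining orthogonally: (55.5² + 18.0022²)^½ ≈ 58.3466 m.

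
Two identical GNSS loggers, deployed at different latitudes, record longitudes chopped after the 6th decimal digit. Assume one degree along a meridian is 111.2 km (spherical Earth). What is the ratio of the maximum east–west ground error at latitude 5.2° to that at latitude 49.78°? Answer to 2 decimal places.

Truncating at 6 decimal places can drop up to a full unit in the last place, so the longitude may be off by as much as 1e-06°.
At 5.2°: 1e-06° × 111200 × cos 5.2° = 1e-06 × 111200 × 0.9959 ≈ 0.11074 m.
At 49.78°: 1e-06° × 111200 × cos 49.78° = 1e-06 × 111200 × 0.6457 ≈ 0.071805 m.
The ratio reduces to cos 5.2° / cos 49.78° = 0.9959/0.6457 ≈ 1.5423.

1.54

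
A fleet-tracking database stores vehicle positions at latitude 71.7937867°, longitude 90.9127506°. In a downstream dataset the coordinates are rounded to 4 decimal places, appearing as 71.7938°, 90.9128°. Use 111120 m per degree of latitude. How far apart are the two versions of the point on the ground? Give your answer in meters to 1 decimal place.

The latitude changed by -0.0000133° and the longitude by -0.0000494°.
North–south shift: -0.0000133 × 111120 = -1.4779 m.
E–W at 71.7938°: -0.0000494° × 111120 × cos 71.7938° = -0.0000494 × 111120 × 0.3124 ≈ -1.71507 m.
Distance: √(1.4779² + 1.71507²) ≈ 2.26399 m.

2.3 meters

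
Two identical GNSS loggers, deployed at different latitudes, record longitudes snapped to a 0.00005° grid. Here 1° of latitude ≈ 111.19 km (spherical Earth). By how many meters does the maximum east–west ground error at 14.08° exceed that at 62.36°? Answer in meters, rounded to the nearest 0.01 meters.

With a 0.00005° grid the true value lies within half a step, ±0.00005°/2 = ±2.5e-05°, of the stored one.
At 14.08°: 2.5e-05° × 111190 × cos 14.08° = 2.5e-05 × 111190 × 0.9700 ≈ 2.6962 m.
At 62.36°: 2.5e-05° × 111190 × cos 62.36° = 2.5e-05 × 111190 × 0.4639 ≈ 1.2896 m.
Difference: 2.6962 − 1.2896 = 1.4067 m.

1.41 meters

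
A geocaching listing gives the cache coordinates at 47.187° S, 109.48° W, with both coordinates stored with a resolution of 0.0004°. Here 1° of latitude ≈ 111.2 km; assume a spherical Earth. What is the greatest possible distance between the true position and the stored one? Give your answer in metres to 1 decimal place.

26.9 metres

With a 0.0004° grid the true value lies within half a step, ±0.0004°/2 = ±0.0002°, of the stored one.
N–S: 0.0002° × 111200 m/° = 22.24 m.
E–W at 47.187°: 0.0002° × 111200 × cos 47.187° = 0.0002 × 111200 × 0.6796 ≈ 15.1145 m.
The two errors are perpendicular, so the maximum displacement is √(22.24² + 15.1145²) ≈ 26.8899 m.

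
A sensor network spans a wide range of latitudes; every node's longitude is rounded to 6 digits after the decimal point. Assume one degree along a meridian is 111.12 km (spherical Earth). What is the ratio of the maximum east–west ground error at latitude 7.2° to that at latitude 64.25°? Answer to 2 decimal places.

Rounding to 6 decimal places leaves the longitude within ±5e-07° of the true value.
At 7.2°: 5e-07° × 111120 × cos 7.2° = 5e-07 × 111120 × 0.9921 ≈ 0.055122 m.
At 64.25°: 5e-07° × 111120 × cos 64.25° = 5e-07 × 111120 × 0.4344 ≈ 0.024138 m.
Ratio: 0.055122 / 0.024138 = cos 7.2° / cos 64.25° ≈ 2.2836.

2.28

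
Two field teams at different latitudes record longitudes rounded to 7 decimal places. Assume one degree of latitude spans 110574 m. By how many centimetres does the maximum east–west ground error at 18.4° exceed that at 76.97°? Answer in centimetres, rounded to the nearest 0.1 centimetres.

Rounding to 7 decimal places leaves the longitude within ±5e-08° of the true value.
At 18.4°: 5e-08° × 110574 × cos 18.4° = 5e-08 × 110574 × 0.9489 ≈ 0.0052461 m.
At 76.97°: 5e-08° × 110574 × cos 76.97° = 5e-08 × 110574 × 0.2255 ≈ 0.0012465 m.
Difference: 0.0052461 − 0.0012465 = 0.0039995 m.
That is 0.00399954 m = 0.39995 cm.

0.4 centimetres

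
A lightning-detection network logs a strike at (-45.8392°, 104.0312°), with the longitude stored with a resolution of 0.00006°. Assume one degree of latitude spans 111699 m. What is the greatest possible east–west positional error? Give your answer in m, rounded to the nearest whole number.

2 m

With a 0.00006° grid the true value lies within half a step, ±0.00006°/2 = ±3e-05°, of the stored one.
At latitude 45.8392° a degree of longitude spans 111699 m × cos 45.8392° = 111699 × 0.6967 ≈ 77817.8 m.
East–west error: 3e-05° × 77817.8 m/° ≈ 2.33454 m.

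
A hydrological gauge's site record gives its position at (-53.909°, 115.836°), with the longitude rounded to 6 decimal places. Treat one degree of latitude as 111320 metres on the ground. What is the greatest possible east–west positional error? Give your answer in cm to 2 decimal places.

3.28 cm

Rounding to 6 decimal places leaves the longitude within ±5e-07° of the true value.
Parallels shrink by cos φ, so at 53.909° a degree of longitude is 111320 × 0.5891 ≈ 65575.2 m.
So at most 5e-07° × 65575.2 ≈ 0.0327876 m east–west.
That is 0.0327876 m = 3.2788 cm.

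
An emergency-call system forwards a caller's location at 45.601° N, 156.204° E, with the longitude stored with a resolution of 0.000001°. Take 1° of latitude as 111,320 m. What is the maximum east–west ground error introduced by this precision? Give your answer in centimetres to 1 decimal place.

With a 0.000001° grid the true value lies within half a step, ±0.000001°/2 = ±5e-07°, of the stored one.
At latitude 45.601° a degree of longitude spans 111320 m × cos 45.601° = 111320 × 0.6997 ≈ 77885.1 m.
Maximum E–W displacement: 5e-07 × 77885.1 = 0.0389426 m.
That is 0.0389426 m = 3.8943 cm.

3.9 centimetres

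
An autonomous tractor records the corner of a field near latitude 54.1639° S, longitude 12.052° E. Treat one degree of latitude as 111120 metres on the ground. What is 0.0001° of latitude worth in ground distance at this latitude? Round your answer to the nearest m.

0.0001° × 111120 m/° = 11.112 m.

11 m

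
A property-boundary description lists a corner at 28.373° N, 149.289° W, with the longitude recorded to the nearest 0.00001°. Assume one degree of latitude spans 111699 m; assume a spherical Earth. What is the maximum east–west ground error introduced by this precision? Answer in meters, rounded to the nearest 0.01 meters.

0.49 meters

Rounding to 5 decimal places leaves the longitude within ±5e-06° of the true value.
At latitude 28.373° a degree of longitude spans 111699 m × cos 28.373° = 111699 × 0.8799 ≈ 98280.9 m.
So at most 5e-06° × 98280.9 ≈ 0.491404 m east–west.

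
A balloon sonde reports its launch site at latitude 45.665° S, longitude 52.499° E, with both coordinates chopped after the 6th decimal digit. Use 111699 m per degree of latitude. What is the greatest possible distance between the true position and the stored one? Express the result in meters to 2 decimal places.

Truncating at 6 decimal places can drop up to a full unit in the last place, so each coordinate may be off by as much as 1e-06°.
North–south component: 1e-06° × 111699 = 0.111699 m.
East–west component at 45.665°: 1e-06° × 111699 × cos 45.665° ≈ 1e-06 × 78061.1 ≈ 0.0780611 m.
Worst case both components are at the extreme and orthogonal: √(0.111699² + 0.0780611²) ≈ 0.136273 m.

0.14 meters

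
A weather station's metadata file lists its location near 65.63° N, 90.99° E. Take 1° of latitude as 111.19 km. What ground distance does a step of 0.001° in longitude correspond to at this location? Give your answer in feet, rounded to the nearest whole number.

At 65.63° a degree of longitude is 111190 × cos 65.63° ≈ 45880.1 m, so 0.001° corresponds to 45.8801 m.
Converting: 45.8801 m × 3.2808 ft/m ≈ 150.53 ft.

151 feet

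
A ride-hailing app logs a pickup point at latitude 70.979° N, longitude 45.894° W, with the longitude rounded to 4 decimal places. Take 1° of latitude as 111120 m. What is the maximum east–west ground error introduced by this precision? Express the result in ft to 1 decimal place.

5.9 ft

Rounding to 4 decimal places leaves the longitude within ±5e-05° of the true value.
Parallels shrink by cos φ, so at 70.979° a degree of longitude is 111120 × 0.3259 ≈ 36215.6 m.
So at most 5e-05° × 36215.6 ≈ 1.81078 m east–west.
In feet: 1.81078 m ÷ 0.3048 ≈ 5.9409 ft.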